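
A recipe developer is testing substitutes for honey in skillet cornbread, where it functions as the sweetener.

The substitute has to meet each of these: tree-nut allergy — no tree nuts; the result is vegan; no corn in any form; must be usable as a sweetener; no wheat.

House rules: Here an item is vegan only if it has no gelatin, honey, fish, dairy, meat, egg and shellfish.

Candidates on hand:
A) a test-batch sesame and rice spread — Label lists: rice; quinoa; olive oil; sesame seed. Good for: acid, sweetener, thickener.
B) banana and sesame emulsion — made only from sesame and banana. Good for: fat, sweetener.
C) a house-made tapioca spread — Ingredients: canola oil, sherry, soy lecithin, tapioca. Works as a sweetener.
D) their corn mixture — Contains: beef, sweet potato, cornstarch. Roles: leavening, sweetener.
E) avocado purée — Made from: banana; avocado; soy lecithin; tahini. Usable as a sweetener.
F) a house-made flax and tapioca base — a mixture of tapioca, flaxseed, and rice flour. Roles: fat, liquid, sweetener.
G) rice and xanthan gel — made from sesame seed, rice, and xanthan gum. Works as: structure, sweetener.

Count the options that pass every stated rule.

6

A: rice and sesame seed etc. — none of it excluded — valid
B: every rule checks out — OK
C: sherry and soy lecithin etc. — none of it excluded — keep
D: has beef, so not vegan; has cornstarch, so not corn-free — no
E: works as a sweetener, no wheat, no corn — valid
F: only rice flour, flaxseed, and tapioca; none excluded — keep
G: all constraints satisfied — valid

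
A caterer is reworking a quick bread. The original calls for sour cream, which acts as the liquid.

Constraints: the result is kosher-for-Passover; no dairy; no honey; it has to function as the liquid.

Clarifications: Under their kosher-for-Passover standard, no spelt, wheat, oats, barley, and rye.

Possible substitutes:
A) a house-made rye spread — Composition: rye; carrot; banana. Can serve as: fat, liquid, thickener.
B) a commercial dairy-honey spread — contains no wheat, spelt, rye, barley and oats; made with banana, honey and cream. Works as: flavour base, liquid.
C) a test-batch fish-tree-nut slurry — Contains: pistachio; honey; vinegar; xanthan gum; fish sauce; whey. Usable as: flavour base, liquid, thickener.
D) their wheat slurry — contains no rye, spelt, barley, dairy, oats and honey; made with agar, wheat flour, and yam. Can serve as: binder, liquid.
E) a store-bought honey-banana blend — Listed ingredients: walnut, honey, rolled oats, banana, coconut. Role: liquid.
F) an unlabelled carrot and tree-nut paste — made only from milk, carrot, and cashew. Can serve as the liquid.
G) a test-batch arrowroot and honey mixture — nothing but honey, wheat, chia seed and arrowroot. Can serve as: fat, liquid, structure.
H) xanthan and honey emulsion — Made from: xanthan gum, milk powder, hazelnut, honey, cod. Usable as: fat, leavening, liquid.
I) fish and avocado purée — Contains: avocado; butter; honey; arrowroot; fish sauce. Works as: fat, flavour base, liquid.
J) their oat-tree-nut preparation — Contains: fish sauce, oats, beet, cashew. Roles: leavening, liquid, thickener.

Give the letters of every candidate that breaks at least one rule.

A, B, C, D, E, F, G, H, I, J

A: has rye, so not kosher-for-Passover — reject
B: has honey, so not honey-free; has cream, so not dairy-free — no
C: has honey, so not honey-free; has whey, so not dairy-free — no
D: has wheat flour, so not kosher-for-Passover — no
E: has rolled oats, so not kosher-for-Passover; has honey, so not honey-free — out
F: has milk, so not dairy-free — reject
G: has wheat, so not kosher-for-Passover; has honey, so not honey-free — reject
H: has honey, so not honey-free; has milk powder, so not dairy-free — no
I: has honey, so not honey-free; has butter, so not dairy-free — out
J: has oats, so not kosher-for-Passover — no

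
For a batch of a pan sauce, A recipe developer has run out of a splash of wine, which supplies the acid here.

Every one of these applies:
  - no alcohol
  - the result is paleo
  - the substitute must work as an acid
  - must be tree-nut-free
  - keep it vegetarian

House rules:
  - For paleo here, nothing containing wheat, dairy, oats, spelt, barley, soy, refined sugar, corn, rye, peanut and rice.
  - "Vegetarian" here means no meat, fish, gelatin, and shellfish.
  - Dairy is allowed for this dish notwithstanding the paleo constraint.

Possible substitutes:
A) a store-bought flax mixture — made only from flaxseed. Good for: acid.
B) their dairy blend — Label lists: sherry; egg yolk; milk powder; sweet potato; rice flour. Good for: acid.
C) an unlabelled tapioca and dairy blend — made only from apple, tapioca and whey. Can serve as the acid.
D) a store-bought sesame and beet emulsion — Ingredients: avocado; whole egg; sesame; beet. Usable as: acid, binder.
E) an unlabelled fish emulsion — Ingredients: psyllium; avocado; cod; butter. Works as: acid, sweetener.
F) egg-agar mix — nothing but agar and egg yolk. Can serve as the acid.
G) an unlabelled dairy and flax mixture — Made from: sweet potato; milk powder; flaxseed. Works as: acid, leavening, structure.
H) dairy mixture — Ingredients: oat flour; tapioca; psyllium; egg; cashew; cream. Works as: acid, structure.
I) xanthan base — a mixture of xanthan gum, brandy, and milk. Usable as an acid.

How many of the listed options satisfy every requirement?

5

A: only flaxseed; none excluded — OK
B: has rice flour, so not paleo; has sherry, so not alcohol-free — out
C: dairy is permitted under the paleo carve-out; nothing else excluded — OK
D: paleo, no alcohol — OK
E: has cod, so not vegetarian — out
F: works as an acid, paleo, vegetarian — OK
G: dairy is permitted under the paleo carve-out; nothing else excluded — valid
H: has oat flour, so not paleo; has cashew, so not tree-nut-free — reject
I: has brandy, so not alcohol-free — reject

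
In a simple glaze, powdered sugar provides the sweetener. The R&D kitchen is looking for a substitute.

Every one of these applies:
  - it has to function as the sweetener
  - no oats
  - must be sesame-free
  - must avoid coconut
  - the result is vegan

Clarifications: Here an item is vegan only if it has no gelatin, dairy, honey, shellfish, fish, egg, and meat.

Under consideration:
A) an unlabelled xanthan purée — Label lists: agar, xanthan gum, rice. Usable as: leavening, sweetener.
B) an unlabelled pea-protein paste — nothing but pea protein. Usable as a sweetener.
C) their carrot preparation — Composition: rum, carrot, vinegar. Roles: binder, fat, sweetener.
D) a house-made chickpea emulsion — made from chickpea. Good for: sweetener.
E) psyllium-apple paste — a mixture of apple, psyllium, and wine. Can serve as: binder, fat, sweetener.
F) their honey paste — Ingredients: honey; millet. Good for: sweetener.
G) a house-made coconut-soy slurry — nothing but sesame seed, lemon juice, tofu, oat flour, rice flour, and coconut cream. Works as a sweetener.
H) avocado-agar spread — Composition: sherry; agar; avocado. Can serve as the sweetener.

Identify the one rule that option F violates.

vegan

usable as a sweetener: satisfied
vegan: has honey — fails
oat-free: satisfied
coconut-free: satisfied
sesame-free: satisfied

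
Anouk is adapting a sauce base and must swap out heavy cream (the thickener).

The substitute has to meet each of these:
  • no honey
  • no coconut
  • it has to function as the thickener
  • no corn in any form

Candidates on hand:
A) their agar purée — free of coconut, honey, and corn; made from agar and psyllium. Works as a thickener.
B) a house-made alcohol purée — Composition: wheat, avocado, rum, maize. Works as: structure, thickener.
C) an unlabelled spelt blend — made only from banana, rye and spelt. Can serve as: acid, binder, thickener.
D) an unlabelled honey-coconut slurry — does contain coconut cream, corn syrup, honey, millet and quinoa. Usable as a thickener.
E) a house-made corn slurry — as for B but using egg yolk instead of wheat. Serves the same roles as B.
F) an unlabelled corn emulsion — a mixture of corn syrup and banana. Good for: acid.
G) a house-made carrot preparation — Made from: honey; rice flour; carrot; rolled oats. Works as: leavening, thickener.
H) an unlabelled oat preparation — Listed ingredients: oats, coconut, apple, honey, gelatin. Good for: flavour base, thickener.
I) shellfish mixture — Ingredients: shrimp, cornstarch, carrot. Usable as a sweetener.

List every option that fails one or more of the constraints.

B, D, E, F, G, H, I

A: nothing on the exclusion list — valid
B: has maize, so not corn-free — reject
C: every rule checks out — keep
D: has corn syrup, so not corn-free; has honey, so not honey-free (and 1 more) — out
E: has maize, so not corn-free — reject
F: not usable as a thickener; has corn syrup, so not corn-free — no
G: has honey, so not honey-free — out
H: has honey, so not honey-free; has coconut, so not coconut-free — out
I: not usable as a thickener; has cornstarch, so not corn-free — reject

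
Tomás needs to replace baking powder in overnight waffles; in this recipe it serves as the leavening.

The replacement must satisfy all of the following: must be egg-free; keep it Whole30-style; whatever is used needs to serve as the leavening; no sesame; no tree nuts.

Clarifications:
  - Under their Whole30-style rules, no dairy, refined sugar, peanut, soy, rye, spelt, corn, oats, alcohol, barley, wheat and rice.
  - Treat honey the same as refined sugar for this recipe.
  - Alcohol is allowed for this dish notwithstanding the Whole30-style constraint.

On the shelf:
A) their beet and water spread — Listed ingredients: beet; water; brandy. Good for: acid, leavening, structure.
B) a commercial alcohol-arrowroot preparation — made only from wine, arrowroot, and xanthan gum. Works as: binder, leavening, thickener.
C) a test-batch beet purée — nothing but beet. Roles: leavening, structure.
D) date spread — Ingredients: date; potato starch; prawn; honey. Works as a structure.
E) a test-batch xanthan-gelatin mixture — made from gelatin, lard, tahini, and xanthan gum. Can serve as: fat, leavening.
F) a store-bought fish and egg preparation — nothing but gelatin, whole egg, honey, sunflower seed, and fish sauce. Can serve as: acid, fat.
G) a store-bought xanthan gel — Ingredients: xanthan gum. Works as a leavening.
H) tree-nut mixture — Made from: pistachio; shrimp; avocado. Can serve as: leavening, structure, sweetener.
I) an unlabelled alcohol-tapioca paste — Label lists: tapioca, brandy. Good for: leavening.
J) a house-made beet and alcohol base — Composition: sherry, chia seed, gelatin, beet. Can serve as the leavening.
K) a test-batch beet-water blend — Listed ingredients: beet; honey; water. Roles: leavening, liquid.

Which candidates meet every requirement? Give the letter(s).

A, B, C, G, I, J

A: alcohol is permitted under the Whole30-style carve-out; nothing else excluded — valid
B: alcohol is permitted under the Whole30-style carve-out; nothing else excluded — OK
C: every rule checks out — OK
D: not usable as a leavening; has honey, so not Whole30-style — reject
E: has tahini, so not sesame-free — no
F: not usable as a leavening; has honey, so not Whole30-style (and 1 more) — no
G: every rule checks out — keep
H: has pistachio, so not tree-nut-free — no
I: alcohol is permitted under the Whole30-style carve-out; nothing else excluded — keep
J: alcohol is permitted under the Whole30-style carve-out; nothing else excluded — keep
K: has honey, so not Whole30-style — out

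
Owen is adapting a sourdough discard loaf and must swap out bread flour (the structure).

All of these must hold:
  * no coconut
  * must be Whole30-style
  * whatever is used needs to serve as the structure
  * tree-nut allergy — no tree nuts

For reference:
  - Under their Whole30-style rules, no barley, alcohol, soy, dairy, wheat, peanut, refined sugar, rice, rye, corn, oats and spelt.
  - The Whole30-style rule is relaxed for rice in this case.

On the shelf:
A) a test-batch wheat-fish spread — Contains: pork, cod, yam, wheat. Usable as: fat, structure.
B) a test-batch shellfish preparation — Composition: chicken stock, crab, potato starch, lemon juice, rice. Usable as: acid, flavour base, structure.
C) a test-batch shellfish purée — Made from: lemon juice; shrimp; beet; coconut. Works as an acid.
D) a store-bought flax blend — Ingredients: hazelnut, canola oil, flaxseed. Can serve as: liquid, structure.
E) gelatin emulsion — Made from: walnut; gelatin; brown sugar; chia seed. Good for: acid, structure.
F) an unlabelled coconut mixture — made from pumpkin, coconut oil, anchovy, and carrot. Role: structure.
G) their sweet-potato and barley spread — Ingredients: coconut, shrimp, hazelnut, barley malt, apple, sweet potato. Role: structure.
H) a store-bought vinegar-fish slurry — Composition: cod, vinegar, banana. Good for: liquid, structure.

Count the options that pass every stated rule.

A: has wheat, so not Whole30-style — no
B: rice is permitted under the Whole30-style carve-out; nothing else excluded — valid
C: not usable as a structure; has coconut, so not coconut-free — no
D: has hazelnut, so not tree-nut-free — reject
E: has brown sugar, so not Whole30-style; has walnut, so not tree-nut-free — no
F: has coconut oil, so not coconut-free — reject
G: has barley malt, so not Whole30-style; has coconut, so not coconut-free (and 1 more) — reject
H: no tree nuts, Whole30-style — keep

2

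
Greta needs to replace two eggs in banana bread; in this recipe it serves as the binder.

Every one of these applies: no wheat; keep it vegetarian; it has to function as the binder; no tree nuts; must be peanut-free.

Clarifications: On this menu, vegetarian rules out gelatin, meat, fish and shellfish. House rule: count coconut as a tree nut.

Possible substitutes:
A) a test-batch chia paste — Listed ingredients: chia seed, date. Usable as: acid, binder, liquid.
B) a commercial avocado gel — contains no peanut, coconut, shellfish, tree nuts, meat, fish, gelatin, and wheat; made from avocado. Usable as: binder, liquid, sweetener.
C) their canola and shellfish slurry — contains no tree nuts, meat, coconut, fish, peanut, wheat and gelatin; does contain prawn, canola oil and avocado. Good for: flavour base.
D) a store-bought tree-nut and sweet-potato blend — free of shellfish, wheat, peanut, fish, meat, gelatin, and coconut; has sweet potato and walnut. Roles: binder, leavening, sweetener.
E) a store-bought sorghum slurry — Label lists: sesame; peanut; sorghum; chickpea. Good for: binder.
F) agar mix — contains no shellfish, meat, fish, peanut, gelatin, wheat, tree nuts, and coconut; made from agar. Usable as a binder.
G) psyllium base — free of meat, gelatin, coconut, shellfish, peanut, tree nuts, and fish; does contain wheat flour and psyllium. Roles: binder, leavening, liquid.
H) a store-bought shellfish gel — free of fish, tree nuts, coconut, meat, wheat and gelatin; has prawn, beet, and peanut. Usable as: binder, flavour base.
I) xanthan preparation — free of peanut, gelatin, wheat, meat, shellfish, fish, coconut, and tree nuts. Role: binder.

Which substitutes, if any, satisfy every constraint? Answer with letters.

A: only chia seed and date; none excluded — OK
B: works as a binder, tree-nut-free, no peanut — OK
C: not usable as a binder; has prawn, so not vegetarian — reject
D: has walnut, so not tree-nut-free — out
E: has peanut, so not peanut-free — out
F: works as a binder, no peanut, tree-nut-free — keep
G: has wheat flour, so not wheat-free — reject
H: has prawn, so not vegetarian; has peanut, so not peanut-free — out
I: works as a binder, tree-nut-free, vegetarian — OK

A, B, F, I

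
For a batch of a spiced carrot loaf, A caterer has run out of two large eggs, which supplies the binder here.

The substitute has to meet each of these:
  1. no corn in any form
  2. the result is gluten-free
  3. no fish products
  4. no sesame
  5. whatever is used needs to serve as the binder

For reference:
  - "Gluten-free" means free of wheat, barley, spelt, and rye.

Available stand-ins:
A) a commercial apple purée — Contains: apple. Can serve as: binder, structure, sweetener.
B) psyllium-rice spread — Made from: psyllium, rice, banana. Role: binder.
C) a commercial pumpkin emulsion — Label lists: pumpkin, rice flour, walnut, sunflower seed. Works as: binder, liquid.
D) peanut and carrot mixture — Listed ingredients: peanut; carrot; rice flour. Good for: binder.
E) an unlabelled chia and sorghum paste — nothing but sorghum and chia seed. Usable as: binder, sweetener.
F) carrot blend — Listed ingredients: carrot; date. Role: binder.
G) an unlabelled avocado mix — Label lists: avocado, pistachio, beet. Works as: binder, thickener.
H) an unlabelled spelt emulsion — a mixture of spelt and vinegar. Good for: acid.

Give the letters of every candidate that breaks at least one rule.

A: works as a binder, no corn, no sesame — keep
B: only rice, banana and psyllium; none excluded — OK
C: gluten-free, no corn — OK
D: all constraints satisfied — OK
E: nothing on the exclusion list — OK
F: only carrot and date; none excluded — valid
G: no sesame, no fish — valid
H: not usable as a binder; has spelt, so not gluten-free — no

H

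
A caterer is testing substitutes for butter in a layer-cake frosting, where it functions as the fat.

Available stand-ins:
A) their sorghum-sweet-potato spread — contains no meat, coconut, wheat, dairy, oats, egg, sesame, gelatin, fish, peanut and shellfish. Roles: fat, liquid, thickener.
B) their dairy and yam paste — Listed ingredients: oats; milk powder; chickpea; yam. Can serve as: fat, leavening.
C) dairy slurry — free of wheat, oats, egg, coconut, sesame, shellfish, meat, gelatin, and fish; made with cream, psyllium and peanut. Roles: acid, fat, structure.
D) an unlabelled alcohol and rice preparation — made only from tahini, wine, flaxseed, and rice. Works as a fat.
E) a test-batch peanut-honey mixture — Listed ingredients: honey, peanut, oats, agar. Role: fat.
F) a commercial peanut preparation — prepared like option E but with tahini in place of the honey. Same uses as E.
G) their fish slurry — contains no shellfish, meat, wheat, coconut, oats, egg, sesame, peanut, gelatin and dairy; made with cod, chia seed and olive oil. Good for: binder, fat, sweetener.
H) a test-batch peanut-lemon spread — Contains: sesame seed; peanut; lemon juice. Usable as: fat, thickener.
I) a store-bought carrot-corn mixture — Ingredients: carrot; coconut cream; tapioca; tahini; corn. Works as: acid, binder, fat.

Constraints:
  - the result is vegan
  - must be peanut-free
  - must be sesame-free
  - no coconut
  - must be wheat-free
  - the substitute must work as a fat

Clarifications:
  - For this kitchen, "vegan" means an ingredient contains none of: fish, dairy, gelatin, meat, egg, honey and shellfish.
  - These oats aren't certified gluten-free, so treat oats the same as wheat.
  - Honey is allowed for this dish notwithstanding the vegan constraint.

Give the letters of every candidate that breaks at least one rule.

B, C, D, E, F, G, H, I

A: works as a fat, no sesame, vegan — OK
B: has milk powder, so not vegan; has oats, so not wheat-free — no
C: has cream, so not vegan; has peanut, so not peanut-free — no
D: has tahini, so not sesame-free — out
E: has peanut, so not peanut-free; has oats, so not wheat-free — out
F: has peanut, so not peanut-free; has tahini, so not sesame-free (and 1 more) — reject
G: has cod, so not vegan — out
H: has peanut, so not peanut-free; has sesame seed, so not sesame-free — no
I: has tahini, so not sesame-free; has coconut cream, so not coconut-free — reject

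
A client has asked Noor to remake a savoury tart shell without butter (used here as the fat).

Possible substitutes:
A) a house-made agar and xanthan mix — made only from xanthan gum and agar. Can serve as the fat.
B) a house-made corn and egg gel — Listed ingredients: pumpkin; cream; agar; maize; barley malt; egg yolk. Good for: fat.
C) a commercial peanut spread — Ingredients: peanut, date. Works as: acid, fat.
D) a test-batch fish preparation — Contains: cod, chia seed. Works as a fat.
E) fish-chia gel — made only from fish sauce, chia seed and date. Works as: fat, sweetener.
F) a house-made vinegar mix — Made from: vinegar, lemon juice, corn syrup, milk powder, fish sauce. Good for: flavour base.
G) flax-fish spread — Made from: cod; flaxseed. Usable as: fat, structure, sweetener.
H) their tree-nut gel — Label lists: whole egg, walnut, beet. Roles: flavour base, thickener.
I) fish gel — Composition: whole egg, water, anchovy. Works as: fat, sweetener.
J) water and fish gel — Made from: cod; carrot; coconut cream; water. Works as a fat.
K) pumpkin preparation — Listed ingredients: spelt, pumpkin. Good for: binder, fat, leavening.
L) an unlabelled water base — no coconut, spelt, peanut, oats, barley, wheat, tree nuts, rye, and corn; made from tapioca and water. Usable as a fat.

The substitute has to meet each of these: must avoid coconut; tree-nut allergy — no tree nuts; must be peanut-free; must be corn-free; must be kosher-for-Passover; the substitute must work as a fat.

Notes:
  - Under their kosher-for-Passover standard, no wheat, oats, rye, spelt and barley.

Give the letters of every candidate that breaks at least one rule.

B, C, F, H, J, K

A: no corn, no coconut — keep
B: has barley malt, so not kosher-for-Passover; has maize, so not corn-free — out
C: has peanut, so not peanut-free — reject
D: only cod and chia seed; none excluded — valid
E: no coconut, no tree nuts — valid
F: not usable as a fat; has corn syrup, so not corn-free — reject
G: works as a fat, no tree nuts, no peanut — valid
H: not usable as a fat; has walnut, so not tree-nut-free — out
I: only whole egg, anchovy, and water; none excluded — OK
J: has coconut cream, so not coconut-free — reject
K: has spelt, so not kosher-for-Passover — no
L: nothing on the exclusion list — OK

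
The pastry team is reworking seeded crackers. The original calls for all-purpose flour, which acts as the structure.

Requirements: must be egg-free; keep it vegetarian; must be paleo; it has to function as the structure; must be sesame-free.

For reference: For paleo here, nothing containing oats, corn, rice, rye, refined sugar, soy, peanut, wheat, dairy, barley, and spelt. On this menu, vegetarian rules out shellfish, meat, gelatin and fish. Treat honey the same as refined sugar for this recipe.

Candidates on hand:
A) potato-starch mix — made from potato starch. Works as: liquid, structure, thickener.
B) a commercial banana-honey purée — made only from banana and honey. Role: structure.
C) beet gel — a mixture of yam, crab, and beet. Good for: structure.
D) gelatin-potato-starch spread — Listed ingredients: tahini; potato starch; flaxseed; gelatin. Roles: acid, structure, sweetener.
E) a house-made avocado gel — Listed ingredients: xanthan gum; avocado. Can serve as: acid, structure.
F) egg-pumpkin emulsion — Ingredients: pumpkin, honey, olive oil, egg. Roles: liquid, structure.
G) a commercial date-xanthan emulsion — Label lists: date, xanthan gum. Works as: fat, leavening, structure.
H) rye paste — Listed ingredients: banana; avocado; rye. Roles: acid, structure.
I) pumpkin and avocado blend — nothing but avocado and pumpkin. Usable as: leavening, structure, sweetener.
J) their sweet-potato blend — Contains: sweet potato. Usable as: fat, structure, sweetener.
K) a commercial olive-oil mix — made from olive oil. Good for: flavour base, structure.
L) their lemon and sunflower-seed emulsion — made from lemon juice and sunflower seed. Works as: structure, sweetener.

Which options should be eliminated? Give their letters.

B, C, D, F, H

A: only potato starch; none excluded — valid
B: has honey, so not paleo — no
C: has crab, so not vegetarian — reject
D: has gelatin, so not vegetarian; has tahini, so not sesame-free — out
E: only avocado and xanthan gum; none excluded — OK
F: has honey, so not paleo; has egg, so not egg-free — reject
G: all constraints satisfied — valid
H: has rye, so not paleo — reject
I: only pumpkin and avocado; none excluded — valid
J: no sesame, vegetarian — OK
K: works as a structure, no sesame, vegetarian — valid
L: nothing on the exclusion list — OK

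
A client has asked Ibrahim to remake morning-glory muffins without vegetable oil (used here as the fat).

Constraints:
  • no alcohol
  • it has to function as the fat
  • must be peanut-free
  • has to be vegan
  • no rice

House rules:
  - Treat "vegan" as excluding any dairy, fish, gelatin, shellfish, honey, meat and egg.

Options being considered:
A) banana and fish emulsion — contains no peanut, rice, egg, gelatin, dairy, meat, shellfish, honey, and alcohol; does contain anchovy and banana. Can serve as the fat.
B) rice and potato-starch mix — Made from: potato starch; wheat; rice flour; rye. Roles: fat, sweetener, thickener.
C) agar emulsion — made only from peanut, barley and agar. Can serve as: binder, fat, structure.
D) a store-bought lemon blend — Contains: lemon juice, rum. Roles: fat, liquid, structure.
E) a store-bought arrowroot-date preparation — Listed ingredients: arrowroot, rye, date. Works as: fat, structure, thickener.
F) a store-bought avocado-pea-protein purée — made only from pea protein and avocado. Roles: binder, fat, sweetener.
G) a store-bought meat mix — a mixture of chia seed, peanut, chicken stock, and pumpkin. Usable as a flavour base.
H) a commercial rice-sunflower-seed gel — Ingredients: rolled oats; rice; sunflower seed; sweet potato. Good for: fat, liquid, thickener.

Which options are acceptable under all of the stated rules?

A: has anchovy, so not vegan — reject
B: has rice flour, so not rice-free — reject
C: has peanut, so not peanut-free — reject
D: has rum, so not alcohol-free — reject
E: no alcohol, vegan — valid
F: only avocado and pea protein; none excluded — OK
G: not usable as a fat; has chicken stock, so not vegan (and 1 more) — no
H: has rice, so not rice-free — out

E, F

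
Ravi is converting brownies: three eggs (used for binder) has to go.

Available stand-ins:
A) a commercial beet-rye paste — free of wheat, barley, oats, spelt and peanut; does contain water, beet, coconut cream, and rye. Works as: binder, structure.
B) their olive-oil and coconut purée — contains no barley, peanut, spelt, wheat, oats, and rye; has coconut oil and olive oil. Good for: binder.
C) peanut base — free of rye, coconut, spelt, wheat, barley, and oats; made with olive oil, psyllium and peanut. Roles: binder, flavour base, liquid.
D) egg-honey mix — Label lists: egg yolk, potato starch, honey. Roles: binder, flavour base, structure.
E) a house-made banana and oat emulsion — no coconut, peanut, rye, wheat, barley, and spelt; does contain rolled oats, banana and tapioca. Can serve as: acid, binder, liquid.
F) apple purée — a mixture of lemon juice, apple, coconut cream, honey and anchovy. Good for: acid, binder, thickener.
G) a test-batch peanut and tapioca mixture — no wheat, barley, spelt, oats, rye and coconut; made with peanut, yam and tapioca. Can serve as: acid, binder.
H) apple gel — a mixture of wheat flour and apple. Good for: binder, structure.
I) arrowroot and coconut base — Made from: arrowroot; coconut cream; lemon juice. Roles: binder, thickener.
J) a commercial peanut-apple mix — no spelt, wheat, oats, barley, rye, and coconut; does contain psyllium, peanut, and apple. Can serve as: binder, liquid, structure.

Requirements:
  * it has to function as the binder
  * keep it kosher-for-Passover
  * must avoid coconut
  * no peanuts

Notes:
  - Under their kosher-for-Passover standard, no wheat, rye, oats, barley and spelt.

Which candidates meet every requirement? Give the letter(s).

D

A: has rye, so not kosher-for-Passover; has coconut cream, so not coconut-free — out
B: has coconut oil, so not coconut-free — reject
C: has peanut, so not peanut-free — reject
D: only egg yolk, honey, and potato starch; none excluded — valid
E: has rolled oats, so not kosher-for-Passover — reject
F: has coconut cream, so not coconut-free — no
G: has peanut, so not peanut-free — reject
H: has wheat flour, so not kosher-for-Passover — out
I: has coconut cream, so not coconut-free — out
J: has peanut, so not peanut-free — no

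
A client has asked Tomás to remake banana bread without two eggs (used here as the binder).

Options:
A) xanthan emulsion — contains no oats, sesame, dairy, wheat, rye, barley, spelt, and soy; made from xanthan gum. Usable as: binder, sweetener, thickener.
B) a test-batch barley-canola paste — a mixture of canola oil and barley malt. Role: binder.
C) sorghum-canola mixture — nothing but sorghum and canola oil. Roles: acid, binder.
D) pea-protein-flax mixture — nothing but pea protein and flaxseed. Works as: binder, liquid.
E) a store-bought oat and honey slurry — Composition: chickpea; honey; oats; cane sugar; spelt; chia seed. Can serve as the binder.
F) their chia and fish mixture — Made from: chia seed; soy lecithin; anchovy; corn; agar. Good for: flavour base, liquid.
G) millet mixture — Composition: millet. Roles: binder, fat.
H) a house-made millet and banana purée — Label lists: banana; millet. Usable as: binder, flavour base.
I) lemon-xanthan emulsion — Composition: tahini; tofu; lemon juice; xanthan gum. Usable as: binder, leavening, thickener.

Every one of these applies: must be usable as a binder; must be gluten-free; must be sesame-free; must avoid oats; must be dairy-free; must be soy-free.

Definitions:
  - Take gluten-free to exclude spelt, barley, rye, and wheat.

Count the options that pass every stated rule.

A: gluten-free, no sesame — OK
B: has barley malt, so not gluten-free — reject
C: only canola oil and sorghum; none excluded — OK
D: works as a binder, no soy, no oats — OK
E: has spelt, so not gluten-free; has oats, so not oat-free — no
F: not usable as a binder; has soy lecithin, so not soy-free — reject
G: no oats, gluten-free — OK
H: only banana and millet; none excluded — OK
I: has tofu, so not soy-free; has tahini, so not sesame-free — out

5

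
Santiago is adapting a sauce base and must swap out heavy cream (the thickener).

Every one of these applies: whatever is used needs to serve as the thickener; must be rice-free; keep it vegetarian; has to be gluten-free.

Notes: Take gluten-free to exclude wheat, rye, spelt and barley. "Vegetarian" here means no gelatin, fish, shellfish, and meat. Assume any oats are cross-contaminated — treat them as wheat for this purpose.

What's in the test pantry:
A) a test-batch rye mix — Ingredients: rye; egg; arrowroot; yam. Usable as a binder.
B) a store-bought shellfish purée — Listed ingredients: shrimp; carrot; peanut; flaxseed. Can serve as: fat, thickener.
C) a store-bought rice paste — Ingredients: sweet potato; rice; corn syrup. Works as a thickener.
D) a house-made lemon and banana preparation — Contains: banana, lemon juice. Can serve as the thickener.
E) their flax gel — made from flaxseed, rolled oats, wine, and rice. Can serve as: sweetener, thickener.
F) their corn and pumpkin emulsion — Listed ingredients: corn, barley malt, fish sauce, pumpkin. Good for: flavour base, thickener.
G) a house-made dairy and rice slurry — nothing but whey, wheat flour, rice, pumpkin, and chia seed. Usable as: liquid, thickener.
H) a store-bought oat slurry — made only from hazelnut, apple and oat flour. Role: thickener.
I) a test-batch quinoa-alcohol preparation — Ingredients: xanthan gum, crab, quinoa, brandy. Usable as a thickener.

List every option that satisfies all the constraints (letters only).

D

A: not usable as a thickener; has rye, so not gluten-free — no
B: has shrimp, so not vegetarian — no
C: has rice, so not rice-free — no
D: every rule checks out — OK
E: has rolled oats, so not gluten-free; has rice, so not rice-free — reject
F: has barley malt, so not gluten-free; has fish sauce, so not vegetarian — reject
G: has wheat flour, so not gluten-free; has rice, so not rice-free — reject
H: has oat flour, so not gluten-free — reject
I: has crab, so not vegetarian — out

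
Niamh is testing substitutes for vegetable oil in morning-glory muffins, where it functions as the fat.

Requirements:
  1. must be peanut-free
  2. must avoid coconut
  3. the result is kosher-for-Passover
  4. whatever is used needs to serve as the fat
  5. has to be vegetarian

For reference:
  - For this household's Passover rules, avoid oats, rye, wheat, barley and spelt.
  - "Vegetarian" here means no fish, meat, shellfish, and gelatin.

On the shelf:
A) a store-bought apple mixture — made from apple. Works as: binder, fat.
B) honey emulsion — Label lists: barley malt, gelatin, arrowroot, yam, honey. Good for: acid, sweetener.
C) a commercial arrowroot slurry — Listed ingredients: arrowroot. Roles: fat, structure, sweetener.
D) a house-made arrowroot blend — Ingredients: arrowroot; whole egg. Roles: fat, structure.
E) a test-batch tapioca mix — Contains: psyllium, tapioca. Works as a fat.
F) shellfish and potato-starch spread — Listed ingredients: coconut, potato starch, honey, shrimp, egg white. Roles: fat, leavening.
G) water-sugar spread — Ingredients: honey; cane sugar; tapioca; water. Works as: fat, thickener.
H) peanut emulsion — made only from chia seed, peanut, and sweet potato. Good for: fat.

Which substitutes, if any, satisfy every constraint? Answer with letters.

A: works as a fat, kosher-for-Passover, no coconut — keep
B: not usable as a fat; has barley malt, so not kosher-for-Passover (and 1 more) — out
C: every rule checks out — keep
D: only whole egg and arrowroot; none excluded — OK
E: every rule checks out — valid
F: has shrimp, so not vegetarian; has coconut, so not coconut-free — no
G: honey and cane sugar etc. — none of it excluded — keep
H: has peanut, so not peanut-free — out

A, C, D, E, G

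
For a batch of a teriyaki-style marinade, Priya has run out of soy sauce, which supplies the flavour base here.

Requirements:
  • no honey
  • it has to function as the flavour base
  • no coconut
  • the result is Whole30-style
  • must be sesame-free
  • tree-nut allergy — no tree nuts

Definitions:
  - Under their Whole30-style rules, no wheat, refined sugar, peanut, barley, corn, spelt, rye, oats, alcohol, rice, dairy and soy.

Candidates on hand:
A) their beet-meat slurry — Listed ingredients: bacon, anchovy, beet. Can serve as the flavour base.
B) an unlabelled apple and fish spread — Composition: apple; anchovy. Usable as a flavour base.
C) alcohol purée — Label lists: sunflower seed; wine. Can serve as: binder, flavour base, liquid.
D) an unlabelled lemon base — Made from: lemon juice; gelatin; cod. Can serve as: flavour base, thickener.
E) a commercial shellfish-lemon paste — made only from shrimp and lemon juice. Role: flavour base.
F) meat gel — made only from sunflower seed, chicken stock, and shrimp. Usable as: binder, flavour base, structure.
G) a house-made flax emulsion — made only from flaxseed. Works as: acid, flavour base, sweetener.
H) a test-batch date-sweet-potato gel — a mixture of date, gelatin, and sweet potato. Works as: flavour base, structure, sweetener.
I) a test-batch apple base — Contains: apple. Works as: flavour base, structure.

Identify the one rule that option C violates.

usable as a flavour base: satisfied
Whole30-style: has wine — fails
coconut-free: satisfied
sesame-free: satisfied
tree-nut-free: satisfied
honey-free: satisfied

Whole30-style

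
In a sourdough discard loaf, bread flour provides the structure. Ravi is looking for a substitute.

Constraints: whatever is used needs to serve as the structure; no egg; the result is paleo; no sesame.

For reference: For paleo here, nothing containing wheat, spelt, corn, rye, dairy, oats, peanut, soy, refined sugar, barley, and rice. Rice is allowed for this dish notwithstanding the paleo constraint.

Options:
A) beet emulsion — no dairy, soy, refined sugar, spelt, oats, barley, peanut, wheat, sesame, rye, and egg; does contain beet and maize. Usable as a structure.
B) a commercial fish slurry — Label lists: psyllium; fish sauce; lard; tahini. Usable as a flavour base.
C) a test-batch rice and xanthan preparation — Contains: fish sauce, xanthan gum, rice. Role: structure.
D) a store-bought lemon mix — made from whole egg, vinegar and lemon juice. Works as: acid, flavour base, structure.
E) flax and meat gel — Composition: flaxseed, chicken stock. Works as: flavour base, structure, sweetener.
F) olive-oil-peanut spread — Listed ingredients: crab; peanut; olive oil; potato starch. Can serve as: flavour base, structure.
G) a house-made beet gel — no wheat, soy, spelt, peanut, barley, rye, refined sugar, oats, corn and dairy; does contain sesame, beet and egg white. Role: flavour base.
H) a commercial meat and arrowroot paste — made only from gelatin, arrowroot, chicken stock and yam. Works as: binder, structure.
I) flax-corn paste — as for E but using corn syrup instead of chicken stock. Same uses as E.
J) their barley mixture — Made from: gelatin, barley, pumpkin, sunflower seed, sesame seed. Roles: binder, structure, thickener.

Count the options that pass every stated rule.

A: has maize, so not paleo — no
B: not usable as a structure; has tahini, so not sesame-free — no
C: rice is permitted under the paleo carve-out; nothing else excluded — OK
D: has whole egg, so not egg-free — out
E: only chicken stock and flaxseed; none excluded — keep
F: has peanut, so not paleo — no
G: not usable as a structure; has sesame, so not sesame-free (and 1 more) — no
H: works as a structure, no egg, paleo — valid
I: has corn syrup, so not paleo — no
J: has barley, so not paleo; has sesame seed, so not sesame-free — reject

3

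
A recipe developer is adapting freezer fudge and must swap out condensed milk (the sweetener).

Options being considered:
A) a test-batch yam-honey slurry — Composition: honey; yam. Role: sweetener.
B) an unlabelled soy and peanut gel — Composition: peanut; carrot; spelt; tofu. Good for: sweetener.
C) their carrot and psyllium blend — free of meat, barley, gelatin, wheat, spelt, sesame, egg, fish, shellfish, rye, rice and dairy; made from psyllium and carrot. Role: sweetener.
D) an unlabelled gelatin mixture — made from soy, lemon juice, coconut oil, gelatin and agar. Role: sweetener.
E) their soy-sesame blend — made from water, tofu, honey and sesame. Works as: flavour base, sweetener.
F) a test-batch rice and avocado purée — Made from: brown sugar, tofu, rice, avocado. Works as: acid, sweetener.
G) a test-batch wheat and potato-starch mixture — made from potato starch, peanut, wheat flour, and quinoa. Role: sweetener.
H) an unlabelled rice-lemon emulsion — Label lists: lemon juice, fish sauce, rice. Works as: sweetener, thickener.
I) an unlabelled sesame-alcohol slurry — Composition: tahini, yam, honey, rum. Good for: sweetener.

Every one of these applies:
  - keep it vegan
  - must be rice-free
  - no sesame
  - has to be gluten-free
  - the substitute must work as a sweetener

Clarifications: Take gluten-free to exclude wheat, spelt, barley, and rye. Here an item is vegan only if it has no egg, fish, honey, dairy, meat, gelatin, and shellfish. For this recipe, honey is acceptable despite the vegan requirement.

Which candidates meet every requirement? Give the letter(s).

A: honey is permitted under the vegan carve-out; nothing else excluded — keep
B: has spelt, so not gluten-free — no
C: gluten-free, vegan — keep
D: has gelatin, so not vegan — reject
E: has sesame, so not sesame-free — out
F: has rice, so not rice-free — no
G: has wheat flour, so not gluten-free — out
H: has fish sauce, so not vegan; has rice, so not rice-free — out
I: has tahini, so not sesame-free — no

A, C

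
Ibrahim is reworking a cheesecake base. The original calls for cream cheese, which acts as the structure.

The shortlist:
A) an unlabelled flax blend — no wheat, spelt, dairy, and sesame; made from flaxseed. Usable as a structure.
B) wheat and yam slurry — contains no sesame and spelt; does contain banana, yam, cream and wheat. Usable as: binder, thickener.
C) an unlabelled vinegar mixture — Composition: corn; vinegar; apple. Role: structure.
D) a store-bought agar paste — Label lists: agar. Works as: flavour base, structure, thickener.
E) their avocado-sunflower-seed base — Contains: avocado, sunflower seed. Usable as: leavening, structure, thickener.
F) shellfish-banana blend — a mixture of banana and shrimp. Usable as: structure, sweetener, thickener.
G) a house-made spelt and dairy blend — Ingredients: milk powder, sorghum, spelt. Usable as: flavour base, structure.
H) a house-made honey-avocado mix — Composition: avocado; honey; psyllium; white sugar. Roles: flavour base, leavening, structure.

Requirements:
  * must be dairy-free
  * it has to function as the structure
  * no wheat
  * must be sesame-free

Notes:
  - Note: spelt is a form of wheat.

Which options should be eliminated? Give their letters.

A: wheat-free, no dairy — keep
B: not usable as a structure; has wheat, so not wheat-free (and 1 more) — reject
C: nothing on the exclusion list — OK
D: every rule checks out — keep
E: works as a structure, no dairy, wheat-free — OK
F: all constraints satisfied — keep
G: has spelt, so not wheat-free; has milk powder, so not dairy-free — out
H: all constraints satisfied — keep

B, G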